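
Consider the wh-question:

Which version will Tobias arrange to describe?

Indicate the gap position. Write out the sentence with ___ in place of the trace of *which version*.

Which version will Tobias arrange to describe ___?

Underlying clause: Tobias will arrange to describe which version.
The filler 'which version' is interpreted as the direct object of 'describe'. The gap is right after 'describe'.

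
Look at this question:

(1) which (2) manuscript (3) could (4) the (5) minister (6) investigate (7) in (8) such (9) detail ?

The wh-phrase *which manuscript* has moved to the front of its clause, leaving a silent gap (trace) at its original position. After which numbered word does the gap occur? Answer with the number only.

6

Before movement: The minister could investigate which manuscript in such detail.
'which manuscript' is the direct object of 'investigate'. It moves to the left edge, and the trace sits right after 'investigate':
Which manuscript could the minister investigate ___ in such detail?
'investigate' is word 6.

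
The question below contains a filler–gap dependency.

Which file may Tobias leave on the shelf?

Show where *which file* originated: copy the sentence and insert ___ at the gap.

Before movement: Tobias may leave which file on the shelf.
'which file' functions as the direct object of 'leave'. The gap is right after 'leave'.

Which file may Tobias leave ___ on the shelf?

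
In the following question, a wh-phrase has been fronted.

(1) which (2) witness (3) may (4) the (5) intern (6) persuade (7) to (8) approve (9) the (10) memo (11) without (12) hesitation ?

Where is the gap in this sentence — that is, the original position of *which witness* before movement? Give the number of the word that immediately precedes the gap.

6

Pre-movement form: The intern may persuade which witness to approve the memo without hesitation.
'which witness' is the direct object of 'persuade'. Fronting leaves a gap immediately after 'persuade':
Which witness may the intern persuade ___ to approve the memo without hesitation?
'persuade' is word 6.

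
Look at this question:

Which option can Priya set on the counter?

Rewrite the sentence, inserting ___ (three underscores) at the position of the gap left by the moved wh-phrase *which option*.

Pre-movement form: Priya can set which option on the counter.
The filler 'which option' is interpreted as the direct object of 'set'. The gap is right after 'set'.

Which option can Priya set ___ on the counter?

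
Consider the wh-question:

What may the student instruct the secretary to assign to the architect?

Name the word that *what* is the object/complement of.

In situ: The student may instruct the secretary to assign what to the architect.
'what' is the direct object of 'assign'. Fronting leaves a gap immediately after 'assign':
What may the student instruct the secretary to assign ___ to the architect?

assign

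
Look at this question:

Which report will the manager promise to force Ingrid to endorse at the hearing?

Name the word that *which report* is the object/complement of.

endorse

In situ: The manager will promise to force Ingrid to endorse which report at the hearing.
'which report' is the direct object of 'endorse'. It moves to the left edge, and the trace sits right after 'endorse':
Which report will the manager promise to force Ingrid to endorse ___ at the hearing?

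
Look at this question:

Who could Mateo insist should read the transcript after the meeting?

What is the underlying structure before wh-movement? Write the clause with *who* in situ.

Mateo could insist who should read the transcript after the meeting.

'who' functions as the subject of the clause embedded under 'insist'. Fronting leaves a gap immediately after 'insist':
Who could Mateo insist ___ should read the transcript after the meeting?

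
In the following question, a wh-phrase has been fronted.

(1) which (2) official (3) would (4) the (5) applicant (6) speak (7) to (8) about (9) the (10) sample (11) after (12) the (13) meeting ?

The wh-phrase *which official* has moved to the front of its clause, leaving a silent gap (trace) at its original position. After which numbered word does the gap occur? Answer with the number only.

Underlying clause: The applicant would speak to which official about the sample after the meeting.
The filler 'which official' is interpreted as the object of the preposition 'to'. Wh-movement fronts it, leaving a gap right after 'to':
Which official would the applicant speak to ___ about the sample after the meeting?
'to' is word 7.

7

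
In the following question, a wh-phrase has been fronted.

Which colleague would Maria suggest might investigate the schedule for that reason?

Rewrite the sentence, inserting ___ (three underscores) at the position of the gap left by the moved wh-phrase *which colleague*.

Which colleague would Maria suggest ___ might investigate the schedule for that reason?

Underlying clause: Maria would suggest which colleague might investigate the schedule for that reason.
'which colleague' is the subject of the clause embedded under 'suggest'. The gap is right after 'suggest'.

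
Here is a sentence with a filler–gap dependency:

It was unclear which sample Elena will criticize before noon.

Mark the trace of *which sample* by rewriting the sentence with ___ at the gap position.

It was unclear which sample Elena will criticize ___ before noon.

Before movement: Elena will criticize which sample before noon.
'which sample' is the direct object of 'criticize'. The gap is right after 'criticize'.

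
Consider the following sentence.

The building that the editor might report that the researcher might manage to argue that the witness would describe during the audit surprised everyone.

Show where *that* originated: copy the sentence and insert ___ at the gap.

'that' functions as the direct object of 'describe'. The gap is right after 'describe'.

The building that the editor might report that the researcher might manage to argue that the witness would describe ___ during the audit surprised everyone.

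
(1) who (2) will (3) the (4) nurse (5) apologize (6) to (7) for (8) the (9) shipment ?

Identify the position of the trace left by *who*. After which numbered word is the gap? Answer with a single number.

Underlying clause: The nurse will apologize to who for the shipment.
'who' is the object of the preposition 'to'. Wh-movement fronts it, leaving a gap right after 'to':
Who will the nurse apologize to ___ for the shipment?
'to' is word 6.

6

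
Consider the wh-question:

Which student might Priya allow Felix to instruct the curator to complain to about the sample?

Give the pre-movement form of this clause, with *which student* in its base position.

Priya might allow Felix to instruct the curator to complain to which student about the sample.

'which student' functions as the object of the preposition 'to'. Fronting leaves a gap immediately after 'to':
Which student might Priya allow Felix to instruct the curator to complain to ___ about the sample?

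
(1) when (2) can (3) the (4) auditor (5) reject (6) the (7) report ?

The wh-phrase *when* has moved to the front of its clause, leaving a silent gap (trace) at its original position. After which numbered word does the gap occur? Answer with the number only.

7

Before movement: The auditor can reject the report when.
'when' functions as the temporal adjunct. It moves to the left edge, and the trace sits right after 'report':
When can the auditor reject the report ___?
'report' is word 7.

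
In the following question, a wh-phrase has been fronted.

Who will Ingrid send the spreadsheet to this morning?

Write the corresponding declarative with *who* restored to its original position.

Ingrid will send the spreadsheet to who this morning.

'who' is the object of the preposition 'to' (recipient of 'send'). Fronting leaves a gap immediately after 'to':
Who will Ingrid send the spreadsheet to ___ this morning?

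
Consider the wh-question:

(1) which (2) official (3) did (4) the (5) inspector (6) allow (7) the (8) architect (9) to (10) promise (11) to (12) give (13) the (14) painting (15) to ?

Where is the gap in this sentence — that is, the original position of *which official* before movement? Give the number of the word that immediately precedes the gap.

Before movement: The inspector did allow the architect to promise to give the painting to which official.
'which official' functions as the object of the preposition 'to' (recipient of 'give'). It moves to the left edge, and the trace sits right after 'to':
Which official did the inspector allow the architect to promise to give the painting to ___?
'to' is word 15.

15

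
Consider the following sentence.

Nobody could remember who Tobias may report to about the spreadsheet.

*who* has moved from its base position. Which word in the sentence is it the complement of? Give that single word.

Before movement: Tobias may report to who about the spreadsheet.
The filler 'who' is interpreted as the object of the preposition 'to'. It moves to the left edge, and the trace sits right after 'to':
Nobody could remember who Tobias may report to ___ about the spreadsheet.

to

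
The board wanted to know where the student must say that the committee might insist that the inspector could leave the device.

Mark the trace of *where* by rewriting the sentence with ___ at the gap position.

Pre-movement form: The student must say that the committee might insist that the inspector could leave the device where.
'where' functions as the locative complement of 'leave'. The gap is right after 'device'.

The board wanted to know where the student must say that the committee might insist that the inspector could leave the device ___.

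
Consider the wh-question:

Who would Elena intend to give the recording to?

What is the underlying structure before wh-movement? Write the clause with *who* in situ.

The filler 'who' is interpreted as the object of the preposition 'to' (recipient of 'give'). Fronting leaves a gap immediately after 'to':
Who would Elena intend to give the recording to ___?

Elena would intend to give the recording to who.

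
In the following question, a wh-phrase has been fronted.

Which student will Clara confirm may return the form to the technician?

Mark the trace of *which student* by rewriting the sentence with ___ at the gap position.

Which student will Clara confirm ___ may return the form to the technician?

Underlying clause: Clara will confirm which student may return the form to the technician.
The filler 'which student' is interpreted as the subject of the clause embedded under 'confirm'. The gap is right after 'confirm'.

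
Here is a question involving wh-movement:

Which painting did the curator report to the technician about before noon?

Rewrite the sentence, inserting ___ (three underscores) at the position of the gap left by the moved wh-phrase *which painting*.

Which painting did the curator report to the technician about ___ before noon?

Before movement: The curator did report to the technician about which painting before noon.
The filler 'which painting' is interpreted as the object of the preposition 'about'. The gap is right after 'about'.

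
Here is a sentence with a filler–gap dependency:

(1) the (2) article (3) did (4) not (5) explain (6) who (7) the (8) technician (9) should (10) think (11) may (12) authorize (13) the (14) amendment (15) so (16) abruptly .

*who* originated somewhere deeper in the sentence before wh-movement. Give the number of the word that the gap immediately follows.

Underlying clause: The technician should think who may authorize the amendment so abruptly.
'who' is the subject of the clause embedded under 'think'. It moves to the left edge, and the trace sits right after 'think':
The article did not explain who the technician should think ___ may authorize the amendment so abruptly.
'think' is word 10.

10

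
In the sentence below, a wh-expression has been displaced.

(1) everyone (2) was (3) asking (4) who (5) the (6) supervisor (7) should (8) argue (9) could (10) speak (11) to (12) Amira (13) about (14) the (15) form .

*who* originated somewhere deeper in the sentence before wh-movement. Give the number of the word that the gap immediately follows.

Underlying clause: The supervisor should argue who could speak to Amira about the form.
The filler 'who' is interpreted as the subject of the clause embedded under 'argue'. Wh-movement fronts it, leaving a gap right after 'argue':
Everyone was asking who the supervisor should argue ___ could speak to Amira about the form.
'argue' is word 8.

8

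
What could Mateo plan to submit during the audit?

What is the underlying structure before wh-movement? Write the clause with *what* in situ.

'what' functions as the direct object of 'submit'. It moves to the left edge, and the trace sits right after 'submit':
What could Mateo plan to submit ___ during the audit?

Mateo could plan to submit what during the audit.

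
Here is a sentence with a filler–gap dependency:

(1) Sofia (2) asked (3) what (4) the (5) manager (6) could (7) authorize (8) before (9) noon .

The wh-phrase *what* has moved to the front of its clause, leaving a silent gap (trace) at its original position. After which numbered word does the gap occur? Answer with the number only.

In situ: The manager could authorize what before noon.
'what' is the direct object of 'authorize'. Wh-movement fronts it, leaving a gap right after 'authorize':
Sofia asked what the manager could authorize ___ before noon.
'authorize' is word 7.

7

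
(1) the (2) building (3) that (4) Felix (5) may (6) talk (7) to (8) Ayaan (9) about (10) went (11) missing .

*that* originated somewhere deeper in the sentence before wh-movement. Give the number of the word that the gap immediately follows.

The filler 'that' is interpreted as the object of the preposition 'about'. It moves to the left edge, and the trace sits right after 'about':
The building that Felix may talk to Ayaan about ___ went missing.
'about' is word 9.

9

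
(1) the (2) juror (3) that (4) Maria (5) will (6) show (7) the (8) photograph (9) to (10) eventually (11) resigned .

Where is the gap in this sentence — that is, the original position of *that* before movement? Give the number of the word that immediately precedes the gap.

9

The filler 'that' is interpreted as the object of the preposition 'to' (recipient of 'show'). Wh-movement fronts it, leaving a gap right after 'to':
The juror that Maria will show the photograph to ___ eventually resigned.
'to' is word 9.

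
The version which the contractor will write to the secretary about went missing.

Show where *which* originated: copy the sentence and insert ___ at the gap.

'which' functions as the object of the preposition 'about'. The gap is right after 'about'.

The version which the contractor will write to the secretary about ___ went missing.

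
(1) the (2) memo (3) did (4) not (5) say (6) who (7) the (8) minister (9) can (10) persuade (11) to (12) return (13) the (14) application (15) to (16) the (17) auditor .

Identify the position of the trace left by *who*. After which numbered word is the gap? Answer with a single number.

10

Pre-movement form: The minister can persuade who to return the application to the auditor.
The filler 'who' is interpreted as the direct object of 'persuade'. It moves to the left edge, and the trace sits right after 'persuade':
The memo did not say who the minister can persuade ___ to return the application to the auditor.
'persuade' is word 10.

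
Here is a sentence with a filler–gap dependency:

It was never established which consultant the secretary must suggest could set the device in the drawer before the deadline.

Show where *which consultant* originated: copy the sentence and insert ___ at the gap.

It was never established which consultant the secretary must suggest ___ could set the device in the drawer before the deadline.

In situ: The secretary must suggest which consultant could set the device in the drawer before the deadline.
'which consultant' is the subject of the clause embedded under 'suggest'. The gap is right after 'suggest'.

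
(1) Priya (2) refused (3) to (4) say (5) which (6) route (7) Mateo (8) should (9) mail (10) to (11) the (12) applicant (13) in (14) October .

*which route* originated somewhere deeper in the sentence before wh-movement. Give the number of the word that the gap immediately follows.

9

Underlying clause: Mateo should mail which route to the applicant in October.
The filler 'which route' is interpreted as the direct object of 'mail'. It moves to the left edge, and the trace sits right after 'mail':
Priya refused to say which route Mateo should mail ___ to the applicant in October.
'mail' is word 9.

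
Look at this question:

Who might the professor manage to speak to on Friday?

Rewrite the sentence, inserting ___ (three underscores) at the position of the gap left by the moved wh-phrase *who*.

Underlying clause: The professor might manage to speak to who on Friday.
'who' functions as the object of the preposition 'to'. The gap is right after 'to'.

Who might the professor manage to speak to ___ on Friday?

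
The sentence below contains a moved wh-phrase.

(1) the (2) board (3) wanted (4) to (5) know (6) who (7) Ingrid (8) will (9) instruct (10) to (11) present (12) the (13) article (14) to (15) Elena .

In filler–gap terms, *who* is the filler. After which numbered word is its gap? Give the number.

9

In situ: Ingrid will instruct who to present the article to Elena.
'who' functions as the direct object of 'instruct'. It moves to the left edge, and the trace sits right after 'instruct':
The board wanted to know who Ingrid will instruct ___ to present the article to Elena.
'instruct' is word 9.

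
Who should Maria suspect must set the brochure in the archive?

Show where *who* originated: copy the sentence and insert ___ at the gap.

Underlying clause: Maria should suspect who must set the brochure in the archive.
'who' is the subject of the clause embedded under 'suspect'. The gap is right after 'suspect'.

Who should Maria suspect ___ must set the brochure in the archive?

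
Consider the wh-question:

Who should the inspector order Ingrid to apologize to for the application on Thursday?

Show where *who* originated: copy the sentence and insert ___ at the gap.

Underlying clause: The inspector should order Ingrid to apologize to who for the application on Thursday.
The filler 'who' is interpreted as the object of the preposition 'to'. The gap is right after 'to'.

Who should the inspector order Ingrid to apologize to ___ for the application on Thursday?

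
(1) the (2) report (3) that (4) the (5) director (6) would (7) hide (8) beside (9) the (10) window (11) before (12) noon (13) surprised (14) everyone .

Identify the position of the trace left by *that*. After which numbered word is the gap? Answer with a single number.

The filler 'that' is interpreted as the direct object of 'hide'. It moves to the left edge, and the trace sits right after 'hide':
The report that the director would hide ___ beside the window before noon surprised everyone.
'hide' is word 7.

7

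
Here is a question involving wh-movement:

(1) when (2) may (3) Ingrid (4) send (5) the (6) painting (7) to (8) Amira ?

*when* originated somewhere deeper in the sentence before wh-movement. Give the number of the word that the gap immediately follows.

8

Underlying clause: Ingrid may send the painting to Amira when.
'when' is the temporal adjunct. Wh-movement fronts it, leaving a gap right after 'Amira':
When may Ingrid send the painting to Amira ___?
'Amira' is word 8.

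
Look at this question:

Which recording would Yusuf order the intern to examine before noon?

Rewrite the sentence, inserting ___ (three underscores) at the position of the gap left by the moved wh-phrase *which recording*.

Underlying clause: Yusuf would order the intern to examine which recording before noon.
'which recording' is the direct object of 'examine'. The gap is right after 'examine'.

Which recording would Yusuf order the intern to examine ___ before noon?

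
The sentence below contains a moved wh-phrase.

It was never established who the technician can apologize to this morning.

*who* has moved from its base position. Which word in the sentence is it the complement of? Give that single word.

Pre-movement form: The technician can apologize to who this morning.
'who' functions as the object of the preposition 'to'. Wh-movement fronts it, leaving a gap right after 'to':
It was never established who the technician can apologize to ___ this morning.

to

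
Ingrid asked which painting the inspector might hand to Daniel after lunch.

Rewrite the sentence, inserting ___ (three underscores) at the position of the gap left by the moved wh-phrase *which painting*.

Ingrid asked which painting the inspector might hand ___ to Daniel after lunch.

In situ: The inspector might hand which painting to Daniel after lunch.
'which painting' is the direct object of 'hand'. The gap is right after 'hand'.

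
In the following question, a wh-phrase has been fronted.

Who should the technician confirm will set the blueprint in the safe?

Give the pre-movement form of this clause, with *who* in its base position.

'who' functions as the subject of the clause embedded under 'confirm'. Wh-movement fronts it, leaving a gap right after 'confirm':
Who should the technician confirm ___ will set the blueprint in the safe?

The technician should confirm who will set the blueprint in the safe.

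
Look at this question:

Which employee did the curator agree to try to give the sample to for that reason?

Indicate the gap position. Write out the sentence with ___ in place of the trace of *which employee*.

Which employee did the curator agree to try to give the sample to ___ for that reason?

Underlying clause: The curator did agree to try to give the sample to which employee for that reason.
The filler 'which employee' is interpreted as the object of the preposition 'to' (recipient of 'give'). The gap is right after 'to'.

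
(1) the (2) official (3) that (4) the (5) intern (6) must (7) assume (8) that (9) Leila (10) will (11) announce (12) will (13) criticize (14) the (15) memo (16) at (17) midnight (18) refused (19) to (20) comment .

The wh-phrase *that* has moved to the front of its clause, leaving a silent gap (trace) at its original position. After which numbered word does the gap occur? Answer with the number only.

'that' is the subject of the clause embedded under 'announce'. Fronting leaves a gap immediately after 'announce':
The official that the intern must assume that Leila will announce ___ will criticize the memo at midnight refused to comment.
'announce' is word 11.

11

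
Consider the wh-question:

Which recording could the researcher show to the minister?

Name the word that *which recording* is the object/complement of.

show

Underlying clause: The researcher could show which recording to the minister.
'which recording' functions as the direct object of 'show'. Wh-movement fronts it, leaving a gap right after 'show':
Which recording could the researcher show ___ to the minister?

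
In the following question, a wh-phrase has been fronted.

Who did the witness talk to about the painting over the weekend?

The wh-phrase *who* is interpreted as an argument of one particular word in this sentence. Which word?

Before movement: The witness did talk to who about the painting over the weekend.
'who' is the object of the preposition 'to'. It moves to the left edge, and the trace sits right after 'to':
Who did the witness talk to ___ about the painting over the weekend?

to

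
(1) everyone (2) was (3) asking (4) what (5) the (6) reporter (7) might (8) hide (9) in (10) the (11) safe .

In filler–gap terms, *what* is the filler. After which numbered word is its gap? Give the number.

8

Pre-movement form: The reporter might hide what in the safe.
'what' is the direct object of 'hide'. Wh-movement fronts it, leaving a gap right after 'hide':
Everyone was asking what the reporter might hide ___ in the safe.
'hide' is word 8.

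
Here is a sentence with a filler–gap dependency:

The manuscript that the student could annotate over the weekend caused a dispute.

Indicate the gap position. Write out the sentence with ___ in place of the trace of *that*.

The manuscript that the student could annotate ___ over the weekend caused a dispute.

'that' functions as the direct object of 'annotate'. The gap is right after 'annotate'.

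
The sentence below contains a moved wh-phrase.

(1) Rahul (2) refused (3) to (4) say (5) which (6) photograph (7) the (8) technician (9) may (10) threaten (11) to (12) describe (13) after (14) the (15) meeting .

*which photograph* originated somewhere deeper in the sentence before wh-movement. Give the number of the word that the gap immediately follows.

Before movement: The technician may threaten to describe which photograph after the meeting.
The filler 'which photograph' is interpreted as the direct object of 'describe'. Wh-movement fronts it, leaving a gap right after 'describe':
Rahul refused to say which photograph the technician may threaten to describe ___ after the meeting.
'describe' is word 12.

12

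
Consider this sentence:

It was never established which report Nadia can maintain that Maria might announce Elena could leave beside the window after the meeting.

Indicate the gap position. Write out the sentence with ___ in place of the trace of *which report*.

It was never established which report Nadia can maintain that Maria might announce Elena could leave ___ beside the window after the meeting.

Pre-movement form: Nadia can maintain that Maria might announce Elena could leave which report beside the window after the meeting.
'which report' functions as the direct object of 'leave'. The gap is right after 'leave'.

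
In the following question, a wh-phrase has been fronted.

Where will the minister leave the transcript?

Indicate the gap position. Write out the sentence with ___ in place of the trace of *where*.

Where will the minister leave the transcript ___?

Underlying clause: The minister will leave the transcript where.
The filler 'where' is interpreted as the locative complement of 'leave'. The gap is right after 'transcript'.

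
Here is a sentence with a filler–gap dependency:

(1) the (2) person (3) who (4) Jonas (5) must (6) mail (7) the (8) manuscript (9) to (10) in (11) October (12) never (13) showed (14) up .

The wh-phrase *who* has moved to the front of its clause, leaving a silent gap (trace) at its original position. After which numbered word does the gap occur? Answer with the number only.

9

'who' functions as the object of the preposition 'to' (recipient of 'mail'). It moves to the left edge, and the trace sits right after 'to':
The person who Jonas must mail the manuscript to ___ in October never showed up.
'to' is word 9.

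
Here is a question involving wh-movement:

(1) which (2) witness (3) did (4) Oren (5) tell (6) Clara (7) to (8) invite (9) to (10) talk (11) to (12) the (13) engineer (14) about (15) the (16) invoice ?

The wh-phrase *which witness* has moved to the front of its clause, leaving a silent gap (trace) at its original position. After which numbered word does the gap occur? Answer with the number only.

8

Pre-movement form: Oren did tell Clara to invite which witness to talk to the engineer about the invoice.
'which witness' functions as the direct object of 'invite'. Wh-movement fronts it, leaving a gap right after 'invite':
Which witness did Oren tell Clara to invite ___ to talk to the engineer about the invoice?
'invite' is word 8.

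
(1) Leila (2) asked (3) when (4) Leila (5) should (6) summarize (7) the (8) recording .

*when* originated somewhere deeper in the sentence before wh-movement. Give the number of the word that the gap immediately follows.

8

Before movement: Leila should summarize the recording when.
The filler 'when' is interpreted as the temporal adjunct. Fronting leaves a gap immediately after 'recording':
Leila asked when Leila should summarize the recording ___.
'recording' is word 8.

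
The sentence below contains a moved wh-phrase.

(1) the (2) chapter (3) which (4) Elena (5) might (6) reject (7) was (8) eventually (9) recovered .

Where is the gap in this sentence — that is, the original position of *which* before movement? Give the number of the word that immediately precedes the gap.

6

The filler 'which' is interpreted as the direct object of 'reject'. It moves to the left edge, and the trace sits right after 'reject':
The chapter which Elena might reject ___ was eventually recovered.
'reject' is word 6.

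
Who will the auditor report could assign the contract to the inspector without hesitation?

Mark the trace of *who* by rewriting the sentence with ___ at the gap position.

Who will the auditor report ___ could assign the contract to the inspector without hesitation?

In situ: The auditor will report who could assign the contract to the inspector without hesitation.
The filler 'who' is interpreted as the subject of the clause embedded under 'report'. The gap is right after 'report'.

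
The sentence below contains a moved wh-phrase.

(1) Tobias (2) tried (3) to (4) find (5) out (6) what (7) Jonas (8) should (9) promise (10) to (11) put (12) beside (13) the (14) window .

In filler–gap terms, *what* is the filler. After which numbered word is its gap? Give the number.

Pre-movement form: Jonas should promise to put what beside the window.
The filler 'what' is interpreted as the direct object of 'put'. It moves to the left edge, and the trace sits right after 'put':
Tobias tried to find out what Jonas should promise to put ___ beside the window.
'put' is word 11.

11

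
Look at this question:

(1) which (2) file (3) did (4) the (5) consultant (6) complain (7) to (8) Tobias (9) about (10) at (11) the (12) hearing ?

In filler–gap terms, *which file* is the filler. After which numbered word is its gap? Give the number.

9

In situ: The consultant did complain to Tobias about which file at the hearing.
'which file' is the object of the preposition 'about'. Wh-movement fronts it, leaving a gap right after 'about':
Which file did the consultant complain to Tobias about ___ at the hearing?
'about' is word 9.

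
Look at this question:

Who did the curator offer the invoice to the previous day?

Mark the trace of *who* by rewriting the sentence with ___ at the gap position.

In situ: The curator did offer the invoice to who the previous day.
The filler 'who' is interpreted as the object of the preposition 'to' (recipient of 'offer'). The gap is right after 'to'.

Who did the curator offer the invoice to ___ the previous day?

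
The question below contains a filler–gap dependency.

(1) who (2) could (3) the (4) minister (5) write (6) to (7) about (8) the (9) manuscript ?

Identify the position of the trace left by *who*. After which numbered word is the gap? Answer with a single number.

Underlying clause: The minister could write to who about the manuscript.
'who' functions as the object of the preposition 'to'. Fronting leaves a gap immediately after 'to':
Who could the minister write to ___ about the manuscript?
'to' is word 6.

6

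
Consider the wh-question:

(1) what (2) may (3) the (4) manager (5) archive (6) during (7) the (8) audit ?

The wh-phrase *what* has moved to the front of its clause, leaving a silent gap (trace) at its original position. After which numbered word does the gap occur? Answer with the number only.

5

In situ: The manager may archive what during the audit.
The filler 'what' is interpreted as the direct object of 'archive'. It moves to the left edge, and the trace sits right after 'archive':
What may the manager archive ___ during the audit?
'archive' is word 5.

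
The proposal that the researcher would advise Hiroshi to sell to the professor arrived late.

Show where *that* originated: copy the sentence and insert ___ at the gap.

The proposal that the researcher would advise Hiroshi to sell ___ to the professor arrived late.

'that' is the direct object of 'sell'. The gap is right after 'sell'.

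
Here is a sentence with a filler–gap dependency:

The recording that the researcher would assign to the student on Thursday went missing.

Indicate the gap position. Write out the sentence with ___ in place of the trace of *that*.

The recording that the researcher would assign ___ to the student on Thursday went missing.

'that' is the direct object of 'assign'. The gap is right after 'assign'.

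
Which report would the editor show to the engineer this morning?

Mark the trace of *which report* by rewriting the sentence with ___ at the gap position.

Which report would the editor show ___ to the engineer this morning?

Underlying clause: The editor would show which report to the engineer this morning.
'which report' is the direct object of 'show'. The gap is right after 'show'.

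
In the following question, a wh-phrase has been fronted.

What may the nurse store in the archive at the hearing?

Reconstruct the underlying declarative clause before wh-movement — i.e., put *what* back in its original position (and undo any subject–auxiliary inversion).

The nurse may store what in the archive at the hearing.

'what' functions as the direct object of 'store'. It moves to the left edge, and the trace sits right after 'store':
What may the nurse store ___ in the archive at the hearing?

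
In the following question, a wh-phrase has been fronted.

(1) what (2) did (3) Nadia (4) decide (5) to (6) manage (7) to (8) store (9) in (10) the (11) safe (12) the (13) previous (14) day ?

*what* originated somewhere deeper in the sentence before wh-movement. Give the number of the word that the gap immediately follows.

Before movement: Nadia did decide to manage to store what in the safe the previous day.
'what' is the direct object of 'store'. It moves to the left edge, and the trace sits right after 'store':
What did Nadia decide to manage to store ___ in the safe the previous day?
'store' is word 8.

8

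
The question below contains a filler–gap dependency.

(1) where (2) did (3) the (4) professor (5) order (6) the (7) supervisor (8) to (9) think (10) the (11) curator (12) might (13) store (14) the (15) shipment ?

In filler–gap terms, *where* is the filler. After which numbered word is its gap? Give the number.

15

Underlying clause: The professor did order the supervisor to think the curator might store the shipment where.
'where' is the locative complement of 'store'. Wh-movement fronts it, leaving a gap right after 'shipment':
Where did the professor order the supervisor to think the curator might store the shipment ___?
'shipment' is word 15.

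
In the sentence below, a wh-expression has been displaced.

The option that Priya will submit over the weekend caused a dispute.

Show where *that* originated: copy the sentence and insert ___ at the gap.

'that' functions as the direct object of 'submit'. The gap is right after 'submit'.

The option that Priya will submit ___ over the weekend caused a dispute.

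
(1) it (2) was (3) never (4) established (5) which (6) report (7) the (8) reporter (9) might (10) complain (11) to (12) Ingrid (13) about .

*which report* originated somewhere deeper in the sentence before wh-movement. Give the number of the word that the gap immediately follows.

Underlying clause: The reporter might complain to Ingrid about which report.
'which report' is the object of the preposition 'about'. It moves to the left edge, and the trace sits right after 'about':
It was never established which report the reporter might complain to Ingrid about ___.
'about' is word 13.

13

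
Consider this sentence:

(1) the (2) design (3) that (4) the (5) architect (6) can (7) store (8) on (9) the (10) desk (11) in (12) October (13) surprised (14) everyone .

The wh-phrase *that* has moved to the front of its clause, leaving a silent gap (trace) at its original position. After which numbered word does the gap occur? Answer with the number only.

'that' functions as the direct object of 'store'. It moves to the left edge, and the trace sits right after 'store':
The design that the architect can store ___ on the desk in October surprised everyone.
'store' is word 7.

7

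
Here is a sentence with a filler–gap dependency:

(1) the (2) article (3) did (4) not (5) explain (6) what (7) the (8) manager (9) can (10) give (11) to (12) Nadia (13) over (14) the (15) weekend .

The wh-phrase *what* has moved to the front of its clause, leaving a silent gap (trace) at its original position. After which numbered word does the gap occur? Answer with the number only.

Pre-movement form: The manager can give what to Nadia over the weekend.
The filler 'what' is interpreted as the direct object of 'give'. It moves to the left edge, and the trace sits right after 'give':
The article did not explain what the manager can give ___ to Nadia over the weekend.
'give' is word 10.

10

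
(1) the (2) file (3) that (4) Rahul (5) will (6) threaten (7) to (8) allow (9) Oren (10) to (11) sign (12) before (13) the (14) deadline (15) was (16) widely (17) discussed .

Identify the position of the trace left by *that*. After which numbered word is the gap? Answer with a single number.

11

The filler 'that' is interpreted as the direct object of 'sign'. Wh-movement fronts it, leaving a gap right after 'sign':
The file that Rahul will threaten to allow Oren to sign ___ before the deadline was widely discussed.
'sign' is word 11.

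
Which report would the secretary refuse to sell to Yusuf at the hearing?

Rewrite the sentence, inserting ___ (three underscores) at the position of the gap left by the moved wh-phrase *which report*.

Pre-movement form: The secretary would refuse to sell which report to Yusuf at the hearing.
'which report' functions as the direct object of 'sell'. The gap is right after 'sell'.

Which report would the secretary refuse to sell ___ to Yusuf at the hearing?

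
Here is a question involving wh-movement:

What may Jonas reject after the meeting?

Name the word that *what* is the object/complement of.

Underlying clause: Jonas may reject what after the meeting.
The filler 'what' is interpreted as the direct object of 'reject'. Fronting leaves a gap immediately after 'reject':
What may Jonas reject ___ after the meeting?

reject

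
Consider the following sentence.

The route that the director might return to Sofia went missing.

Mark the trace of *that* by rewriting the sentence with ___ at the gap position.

The filler 'that' is interpreted as the direct object of 'return'. The gap is right after 'return'.

The route that the director might return ___ to Sofia went missing.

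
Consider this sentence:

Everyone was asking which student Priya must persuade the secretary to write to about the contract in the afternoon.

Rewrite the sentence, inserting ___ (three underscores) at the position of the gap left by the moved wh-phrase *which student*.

Everyone was asking which student Priya must persuade the secretary to write to ___ about the contract in the afternoon.

Underlying clause: Priya must persuade the secretary to write to which student about the contract in the afternoon.
'which student' functions as the object of the preposition 'to'. The gap is right after 'to'.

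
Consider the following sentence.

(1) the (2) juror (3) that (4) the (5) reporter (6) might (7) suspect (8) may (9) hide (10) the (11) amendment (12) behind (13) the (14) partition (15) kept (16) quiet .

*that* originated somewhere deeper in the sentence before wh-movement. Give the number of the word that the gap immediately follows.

The filler 'that' is interpreted as the subject of the clause embedded under 'suspect'. Wh-movement fronts it, leaving a gap right after 'suspect':
The juror that the reporter might suspect ___ may hide the amendment behind the partition kept quiet.
'suspect' is word 7.

7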